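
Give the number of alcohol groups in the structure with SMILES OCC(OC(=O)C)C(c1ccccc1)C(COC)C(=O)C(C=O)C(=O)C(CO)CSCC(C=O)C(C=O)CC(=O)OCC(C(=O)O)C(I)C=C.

Taking each segment in turn:
  HOCH2: HO– on an sp³ carbon → alcohol.
  CH(OCOCH3): pendant –OC(=O)CH3: an acyloxy group → ester.
  CH(C6H5): pendant –C6H5: benzene ring → arene.
  CH(CH2OCH3): pendant –CH2OCH3: C–O–C linkage → ether.
  CO: –C(=O)– with carbon on both sides → ketone.
  CH(CHO): pendant –CHO: carbonyl C bonded to C and H → aldehyde.
  CO: –C(=O)– with carbon on both sides → ketone.
  CH(CH2OH): pendant –CH2OH on an sp³ backbone C → alcohol.
  CH2SCH2: C–S–C linkage → sulfide (thioether).
  CH(CHO): pendant –CHO: carbonyl C bonded to C and H → aldehyde.
  CH(CHO): pendant –CHO: carbonyl C bonded to C and H → aldehyde.
  CH2COOCH2: –C(=O)–O–C with C on the carbonyl side → ester.
  CH(COOH): pendant –COOH: carbonyl C bonded to C and –OH → carboxylic acid.
  CH(I): halogen on an sp³ carbon → alkyl halide.
  CH=CH2: C=C double bond → alkene.
Alcohol appears at: HOCH2, CH(CH2OH) → 2.

2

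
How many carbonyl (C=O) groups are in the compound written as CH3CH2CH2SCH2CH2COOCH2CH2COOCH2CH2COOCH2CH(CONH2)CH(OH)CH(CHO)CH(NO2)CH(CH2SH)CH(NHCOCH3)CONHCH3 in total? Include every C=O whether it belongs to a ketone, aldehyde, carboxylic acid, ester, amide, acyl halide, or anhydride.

7

CH2COOCH2: ester, 1 C=O (running total 1).
CH2COOCH2: ester, 1 C=O (running total 2).
CH2COOCH2: ester, 1 C=O (running total 3).
CH(CONH2): amide, 1 C=O (running total 4).
CH(CHO): aldehyde, 1 C=O (running total 5).
CH(NHCOCH3): amide, 1 C=O (running total 6).
CONHCH3: amide, 1 C=O (running total 7).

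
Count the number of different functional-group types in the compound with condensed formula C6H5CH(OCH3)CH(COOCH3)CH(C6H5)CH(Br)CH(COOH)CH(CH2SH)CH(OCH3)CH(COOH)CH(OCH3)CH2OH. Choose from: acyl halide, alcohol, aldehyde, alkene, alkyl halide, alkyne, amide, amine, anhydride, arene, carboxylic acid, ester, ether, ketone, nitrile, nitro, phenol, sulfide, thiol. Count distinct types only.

7

Taking each segment in turn:
  C6H5: C6H5– phenyl ring → arene.
  CH(OCH3): pendant –OCH3: C–O–C with sp³ C, no adjacent C=O → ether.
  CH(COOCH3): pendant –COOCH3: carbonyl C bonded to C and –OCH3 → ester.
  CH(C6H5): pendant –C6H5: benzene ring → arene.
  CH(Br): halogen on an sp³ carbon → alkyl halide.
  CH(COOH): pendant –COOH: carbonyl C bonded to C and –OH → carboxylic acid.
  CH(CH2SH): pendant –CH2SH → thiol.
  CH(OCH3): pendant –OCH3: C–O–C with sp³ C, no adjacent C=O → ether.
  CH(COOH): pendant –COOH: carbonyl C bonded to C and –OH → carboxylic acid.
  CH(OCH3): pendant –OCH3: C–O–C with sp³ C, no adjacent C=O → ether.
  CH2OH: –OH on an sp³ carbon → alcohol.
Distinct types present: alcohol, alkyl halide, arene, carboxylic acid, ester, ether, thiol.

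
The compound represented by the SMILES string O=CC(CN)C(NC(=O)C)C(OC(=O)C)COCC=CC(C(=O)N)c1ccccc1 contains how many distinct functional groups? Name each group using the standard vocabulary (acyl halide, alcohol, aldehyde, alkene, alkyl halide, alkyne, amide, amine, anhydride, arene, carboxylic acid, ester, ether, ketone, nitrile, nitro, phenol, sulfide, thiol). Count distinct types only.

Taking each segment in turn:
  OHC: terminal –CHO: carbonyl C bonded to H and C → aldehyde.
  CH(CH2NH2): pendant –CH2NH2: N on sp³ C, no adjacent C=O → amine.
  CH(NHCOCH3): pendant –NHC(=O)CH3: N bonded to a carbonyl → amide (not amine).
  CH(OCOCH3): pendant –OC(=O)CH3: an acyloxy group → ester.
  CH2OCH2: C–O–C with sp³ carbons on both sides and no adjacent C=O → ether.
  CH=CH: C=C double bond → alkene.
  CH(CONH2): pendant –CONH2: carbonyl C bonded to C and N → amide.
  C6H5: –C6H5 phenyl ring → arene.
Distinct types present: aldehyde, alkene, amide, amine, arene, ester, ether.

7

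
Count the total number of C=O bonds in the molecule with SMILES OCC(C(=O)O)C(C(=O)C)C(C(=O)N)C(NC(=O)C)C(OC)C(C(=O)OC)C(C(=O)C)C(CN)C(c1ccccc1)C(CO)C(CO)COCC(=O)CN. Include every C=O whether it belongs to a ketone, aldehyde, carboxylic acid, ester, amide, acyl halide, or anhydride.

7

CH(COOH): carboxylic acid, 1 C=O (running total 1).
CH(COCH3): ketone, 1 C=O (running total 2).
CH(CONH2): amide, 1 C=O (running total 3).
CH(NHCOCH3): amide, 1 C=O (running total 4).
CH(COOCH3): ester, 1 C=O (running total 5).
CH(COCH3): ketone, 1 C=O (running total 6).
CO: ketone, 1 C=O (running total 7).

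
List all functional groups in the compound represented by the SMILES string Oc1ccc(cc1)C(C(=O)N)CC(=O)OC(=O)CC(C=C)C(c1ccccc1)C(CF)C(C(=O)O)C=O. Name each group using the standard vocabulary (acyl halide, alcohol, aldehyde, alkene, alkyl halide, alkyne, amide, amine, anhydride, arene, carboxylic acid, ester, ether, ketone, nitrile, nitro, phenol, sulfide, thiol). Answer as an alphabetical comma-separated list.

Reading the structure from left to right:
  HOC6H4: –OH attached directly to an aromatic ring → phenol (not alcohol); the ring itself is an arene.
  CH(CONH2): pendant –CONH2: carbonyl C bonded to C and N → amide.
  CH2CO-O-COCH2: two acyl groups sharing one oxygen, –C(=O)–O–C(=O)– → anhydride.
  CH(CH=CH2): pendant –CH=CH2: C=C double bond → alkene.
  CH(C6H5): pendant –C6H5: benzene ring → arene.
  CH(CH2F): pendant –CH2X: halogen on sp³ carbon → alkyl halide.
  CH(COOH): pendant –COOH: carbonyl C bonded to C and –OH → carboxylic acid.
  CHO: terminal –CHO: carbonyl C bonded to H and C → aldehyde.

aldehyde, alkene, alkyl halide, amide, anhydride, arene, carboxylic acid, phenol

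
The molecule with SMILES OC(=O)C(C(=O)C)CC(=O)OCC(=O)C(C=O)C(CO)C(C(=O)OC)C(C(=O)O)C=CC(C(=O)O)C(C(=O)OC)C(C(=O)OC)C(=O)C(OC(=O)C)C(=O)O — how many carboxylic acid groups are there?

4

–COOH: carbonyl C bonded to –OH and C → carboxylic acid (the –OH is not a separate alcohol).
pendant –COCH3: carbonyl C bonded to two carbons → ketone.
–C(=O)–O–C with C on the carbonyl side → ester.
–C(=O)– with carbon on both sides → ketone.
pendant –CHO: carbonyl C bonded to C and H → aldehyde.
pendant –CH2OH on an sp³ backbone C → alcohol.
pendant –COOCH3: carbonyl C bonded to C and –OCH3 → ester.
pendant –COOH: carbonyl C bonded to C and –OH → carboxylic acid.
C=C double bond → alkene.
pendant –COOH: carbonyl C bonded to C and –OH → carboxylic acid.
pendant –COOCH3: carbonyl C bonded to C and –OCH3 → ester.
pendant –COOCH3: carbonyl C bonded to C and –OCH3 → ester.
–C(=O)– with carbon on both sides → ketone.
pendant –OC(=O)CH3: an acyloxy group → ester.
–COOH: carbonyl C bonded to –OH and C → carboxylic acid (the –OH is not a separate alcohol).
Carboxylic acid appears at: HOOC, CH(COOH), CH(COOH), COOH → 4.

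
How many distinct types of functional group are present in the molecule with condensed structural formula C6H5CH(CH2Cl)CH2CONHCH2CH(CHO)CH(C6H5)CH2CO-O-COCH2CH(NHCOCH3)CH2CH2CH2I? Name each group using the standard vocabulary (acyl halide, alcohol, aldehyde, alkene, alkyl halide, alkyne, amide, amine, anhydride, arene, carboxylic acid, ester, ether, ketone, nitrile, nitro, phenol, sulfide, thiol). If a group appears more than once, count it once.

C6H5– phenyl ring → arene.
pendant –CH2X: halogen on sp³ carbon → alkyl halide.
–C(=O)–N– linkage → amide (the N is not an amine).
pendant –CHO: carbonyl C bonded to C and H → aldehyde.
pendant –C6H5: benzene ring → arene.
two acyl groups sharing one oxygen, –C(=O)–O–C(=O)– → anhydride.
pendant –NHC(=O)CH3: N bonded to a carbonyl → amide (not amine).
halogen on an sp³ carbon → alkyl halide.
Distinct types present: aldehyde, alkyl halide, amide, anhydride, arene.

5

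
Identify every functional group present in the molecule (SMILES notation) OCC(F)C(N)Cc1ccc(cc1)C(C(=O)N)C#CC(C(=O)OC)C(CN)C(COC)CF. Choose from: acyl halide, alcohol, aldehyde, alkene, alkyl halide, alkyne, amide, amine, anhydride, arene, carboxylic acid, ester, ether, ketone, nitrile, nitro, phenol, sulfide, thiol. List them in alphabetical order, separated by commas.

HO– on an sp³ carbon → alcohol.
halogen on an sp³ carbon → alkyl halide.
–NH2 on an sp³ carbon with no adjacent C=O → amine.
para-disubstituted benzene ring → arene.
pendant –CONH2: carbonyl C bonded to C and N → amide.
C≡C triple bond → alkyne.
pendant –COOCH3: carbonyl C bonded to C and –OCH3 → ester.
pendant –CH2NH2: N on sp³ C, no adjacent C=O → amine.
pendant –CH2OCH3: C–O–C linkage → ether.
halogen on an sp³ carbon → alkyl halide.

alcohol, alkyl halide, alkyne, amide, amine, arene, ester, ether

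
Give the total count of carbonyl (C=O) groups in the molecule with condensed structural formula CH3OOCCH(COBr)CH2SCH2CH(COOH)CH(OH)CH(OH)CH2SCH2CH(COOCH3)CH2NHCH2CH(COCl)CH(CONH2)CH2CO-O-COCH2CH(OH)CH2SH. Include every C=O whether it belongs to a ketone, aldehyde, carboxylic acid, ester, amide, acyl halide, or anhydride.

8

CH3OOC: ester, 1 C=O (running total 1).
CH(COBr): acyl halide, 1 C=O (running total 2).
CH(COOH): carboxylic acid, 1 C=O (running total 3).
CH(COOCH3): ester, 1 C=O (running total 4).
CH(COCl): acyl halide, 1 C=O (running total 5).
CH(CONH2): amide, 1 C=O (running total 6).
CH2CO-O-COCH2: anhydride, 2 C=O (running total 8).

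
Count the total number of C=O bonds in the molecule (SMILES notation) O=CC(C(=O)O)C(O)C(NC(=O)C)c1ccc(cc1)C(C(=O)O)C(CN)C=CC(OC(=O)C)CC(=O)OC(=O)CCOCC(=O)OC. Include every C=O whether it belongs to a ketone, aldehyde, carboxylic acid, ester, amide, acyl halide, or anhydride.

OHC: aldehyde, 1 C=O (running total 1).
CH(COOH): carboxylic acid, 1 C=O (running total 2).
CH(NHCOCH3): amide, 1 C=O (running total 3).
CH(COOH): carboxylic acid, 1 C=O (running total 4).
CH(OCOCH3): ester, 1 C=O (running total 5).
CH2CO-O-COCH2: anhydride, 2 C=O (running total 7).
COOCH3: ester, 1 C=O (running total 8).

8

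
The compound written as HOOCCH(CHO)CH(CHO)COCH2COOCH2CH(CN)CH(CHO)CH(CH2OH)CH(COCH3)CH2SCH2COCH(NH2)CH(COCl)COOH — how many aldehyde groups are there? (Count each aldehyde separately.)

3

Taking each segment in turn:
  HOOC: –COOH: carbonyl C bonded to –OH and C → carboxylic acid (the –OH is not a separate alcohol).
  CH(CHO): pendant –CHO: carbonyl C bonded to C and H → aldehyde.
  CH(CHO): pendant –CHO: carbonyl C bonded to C and H → aldehyde.
  CO: –C(=O)– with carbon on both sides → ketone.
  CH2COOCH2: –C(=O)–O–C with C on the carbonyl side → ester.
  CH(CN): pendant –C≡N: nitrile.
  CH(CHO): pendant –CHO: carbonyl C bonded to C and H → aldehyde.
  CH(CH2OH): pendant –CH2OH on an sp³ backbone C → alcohol.
  CH(COCH3): pendant –COCH3: carbonyl C bonded to two carbons → ketone.
  CH2SCH2: C–S–C linkage → sulfide (thioether).
  CO: –C(=O)– with carbon on both sides → ketone.
  CH(NH2): –NH2 on an sp³ carbon with no adjacent C=O → amine.
  CH(COCl): pendant –C(=O)X: carbonyl C bonded to C and halogen → acyl halide.
  COOH: –COOH: carbonyl C bonded to –OH and C → carboxylic acid (the –OH is not a separate alcohol).
Aldehyde appears at: CH(CHO), CH(CHO), CH(CHO) → 3.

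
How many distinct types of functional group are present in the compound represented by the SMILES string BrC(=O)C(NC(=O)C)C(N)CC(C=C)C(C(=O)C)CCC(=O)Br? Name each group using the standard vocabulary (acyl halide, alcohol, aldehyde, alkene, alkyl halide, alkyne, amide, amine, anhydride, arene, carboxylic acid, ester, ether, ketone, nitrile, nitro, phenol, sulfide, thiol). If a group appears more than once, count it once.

–C(=O)Br: carbonyl C bonded to C and to a halogen → acyl halide (not alkyl halide).
pendant –NHC(=O)CH3: N bonded to a carbonyl → amide (not amine).
–NH2 on an sp³ carbon with no adjacent C=O → amine.
pendant –CH=CH2: C=C double bond → alkene.
pendant –COCH3: carbonyl C bonded to two carbons → ketone.
–C(=O)Br: carbonyl C bonded to C and to a halogen → acyl halide (not alkyl halide).
Distinct types present: acyl halide, alkene, amide, amine, ketone.

5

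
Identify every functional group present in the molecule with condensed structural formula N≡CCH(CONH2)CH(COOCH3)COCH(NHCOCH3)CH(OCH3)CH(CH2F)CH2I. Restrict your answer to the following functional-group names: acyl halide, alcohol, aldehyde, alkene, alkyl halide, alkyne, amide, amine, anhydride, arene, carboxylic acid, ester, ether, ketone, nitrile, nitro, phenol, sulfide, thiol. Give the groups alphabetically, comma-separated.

alkyl halide, amide, ester, ether, ketone, nitrile

Working along the chain:
  N≡C: N≡C–: carbon triple-bonded to nitrogen → nitrile.
  CH(CONH2): pendant –CONH2: carbonyl C bonded to C and N → amide.
  CH(COOCH3): pendant –COOCH3: carbonyl C bonded to C and –OCH3 → ester.
  CO: –C(=O)– with carbon on both sides → ketone.
  CH(NHCOCH3): pendant –NHC(=O)CH3: N bonded to a carbonyl → amide (not amine).
  CH(OCH3): pendant –OCH3: C–O–C with sp³ C, no adjacent C=O → ether.
  CH(CH2F): pendant –CH2X: halogen on sp³ carbon → alkyl halide.
  CH2I: halogen on an sp³ carbon → alkyl halide.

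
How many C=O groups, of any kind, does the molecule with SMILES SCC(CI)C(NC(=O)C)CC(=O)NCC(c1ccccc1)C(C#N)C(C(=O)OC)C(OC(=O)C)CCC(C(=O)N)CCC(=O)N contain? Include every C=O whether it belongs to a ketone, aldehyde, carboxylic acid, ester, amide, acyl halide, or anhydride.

CH(NHCOCH3): amide, 1 C=O (running total 1).
CH2CONHCH2: amide, 1 C=O (running total 2).
CH(COOCH3): ester, 1 C=O (running total 3).
CH(OCOCH3): ester, 1 C=O (running total 4).
CH(CONH2): amide, 1 C=O (running total 5).
CONH2: amide, 1 C=O (running total 6).

6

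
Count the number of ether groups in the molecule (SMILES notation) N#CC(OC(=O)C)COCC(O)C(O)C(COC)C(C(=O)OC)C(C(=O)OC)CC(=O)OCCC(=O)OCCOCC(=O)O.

3

Working along the chain:
  N≡C: N≡C–: carbon triple-bonded to nitrogen → nitrile.
  CH(OCOCH3): pendant –OC(=O)CH3: an acyloxy group → ester.
  CH2OCH2: C–O–C with sp³ carbons on both sides and no adjacent C=O → ether.
  CH(OH): –OH on an sp³ carbon → alcohol (secondary).
  CH(OH): –OH on an sp³ carbon → alcohol (secondary).
  CH(CH2OCH3): pendant –CH2OCH3: C–O–C linkage → ether.
  CH(COOCH3): pendant –COOCH3: carbonyl C bonded to C and –OCH3 → ester.
  CH(COOCH3): pendant –COOCH3: carbonyl C bonded to C and –OCH3 → ester.
  CH2COOCH2: –C(=O)–O–C with C on the carbonyl side → ester.
  CH2COOCH2: –C(=O)–O–C with C on the carbonyl side → ester.
  CH2OCH2: C–O–C with sp³ carbons on both sides and no adjacent C=O → ether.
  COOH: –COOH: carbonyl C bonded to –OH and C → carboxylic acid (the –OH is not a separate alcohol).
Ether appears at: CH2OCH2, CH(CH2OCH3), CH2OCH2 → 3.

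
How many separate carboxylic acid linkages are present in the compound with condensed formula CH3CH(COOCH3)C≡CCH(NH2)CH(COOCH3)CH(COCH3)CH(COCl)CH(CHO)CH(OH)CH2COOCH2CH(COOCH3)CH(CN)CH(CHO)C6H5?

0

pendant –COOCH3: carbonyl C bonded to C and –OCH3 → ester.
C≡C triple bond → alkyne.
–NH2 on an sp³ carbon with no adjacent C=O → amine.
pendant –COOCH3: carbonyl C bonded to C and –OCH3 → ester.
pendant –COCH3: carbonyl C bonded to two carbons → ketone.
pendant –C(=O)X: carbonyl C bonded to C and halogen → acyl halide.
pendant –CHO: carbonyl C bonded to C and H → aldehyde.
–OH on an sp³ carbon → alcohol (secondary).
–C(=O)–O–C with C on the carbonyl side → ester.
pendant –COOCH3: carbonyl C bonded to C and –OCH3 → ester.
pendant –C≡N: nitrile.
pendant –CHO: carbonyl C bonded to C and H → aldehyde.
–C6H5 phenyl ring → arene.
No segment is a carboxylic acid: CH(COOCH3) is ester, not carboxylic acid; CH(COOCH3) is ester, not carboxylic acid; CH(CHO) is aldehyde, not carboxylic acid. → 0.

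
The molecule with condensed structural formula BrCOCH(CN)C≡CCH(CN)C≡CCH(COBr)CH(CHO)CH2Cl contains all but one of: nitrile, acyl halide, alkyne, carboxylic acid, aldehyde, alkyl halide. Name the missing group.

carboxylic acid

nitrile: present (CH(CN) — pendant –C≡N: nitrile).
acyl halide: present (BrCO — –C(=O)Br: carbonyl C bonded to C and to a halogen → acyl halide (not alkyl halide)).
alkyl halide: present (CH2Cl — halogen on an sp³ carbon → alkyl halide).
alkyne: present (C≡C — C≡C triple bond → alkyne).
aldehyde: present (CH(CHO) — pendant –CHO: carbonyl C bonded to C and H → aldehyde).
carboxylic acid: no segment matches this pattern.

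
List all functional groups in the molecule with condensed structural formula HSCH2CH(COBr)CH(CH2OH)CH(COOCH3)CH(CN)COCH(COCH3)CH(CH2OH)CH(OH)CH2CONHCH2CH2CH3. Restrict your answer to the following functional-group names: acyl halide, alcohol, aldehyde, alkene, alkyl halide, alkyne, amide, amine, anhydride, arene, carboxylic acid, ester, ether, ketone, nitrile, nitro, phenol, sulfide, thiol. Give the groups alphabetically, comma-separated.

Working along the chain:
  HSCH2: –SH on an sp³ carbon → thiol.
  CH(COBr): pendant –C(=O)X: carbonyl C bonded to C and halogen → acyl halide.
  CH(CH2OH): pendant –CH2OH on an sp³ backbone C → alcohol.
  CH(COOCH3): pendant –COOCH3: carbonyl C bonded to C and –OCH3 → ester.
  CH(CN): pendant –C≡N: nitrile.
  CO: –C(=O)– with carbon on both sides → ketone.
  CH(COCH3): pendant –COCH3: carbonyl C bonded to two carbons → ketone.
  CH(CH2OH): pendant –CH2OH on an sp³ backbone C → alcohol.
  CH(OH): –OH on an sp³ carbon → alcohol (secondary).
  CH2CONHCH2: –C(=O)–N– linkage → amide (the N is not an amine).

acyl halide, alcohol, amide, ester, ketone, nitrile, thiol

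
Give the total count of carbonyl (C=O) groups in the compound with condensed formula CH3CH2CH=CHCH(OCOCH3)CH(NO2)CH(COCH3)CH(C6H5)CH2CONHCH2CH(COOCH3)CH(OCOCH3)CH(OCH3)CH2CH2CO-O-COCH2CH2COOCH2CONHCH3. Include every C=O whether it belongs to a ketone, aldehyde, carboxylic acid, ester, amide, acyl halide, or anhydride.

9

CH(OCOCH3): ester, 1 C=O (running total 1).
CH(COCH3): ketone, 1 C=O (running total 2).
CH2CONHCH2: amide, 1 C=O (running total 3).
CH(COOCH3): ester, 1 C=O (running total 4).
CH(OCOCH3): ester, 1 C=O (running total 5).
CH2CO-O-COCH2: anhydride, 2 C=O (running total 7).
CH2COOCH2: ester, 1 C=O (running total 8).
CONHCH3: amide, 1 C=O (running total 9).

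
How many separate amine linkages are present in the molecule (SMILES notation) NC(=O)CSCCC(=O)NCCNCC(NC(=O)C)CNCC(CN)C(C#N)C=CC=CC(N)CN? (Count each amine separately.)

–C(=O)NH2: carbonyl C bonded to C and to N → amide (the N is not a separate amine).
C–S–C linkage → sulfide (thioether).
–C(=O)–N– linkage → amide (the N is not an amine).
C–N–C with sp³ carbons and no adjacent C=O → amine (secondary).
pendant –NHC(=O)CH3: N bonded to a carbonyl → amide (not amine).
C–N–C with sp³ carbons and no adjacent C=O → amine (secondary).
pendant –CH2NH2: N on sp³ C, no adjacent C=O → amine.
pendant –C≡N: nitrile.
C=C double bond → alkene.
C=C double bond → alkene.
–NH2 on an sp³ carbon with no adjacent C=O → amine.
–NH2 on an sp³ carbon with no adjacent C=O → amine.
Amine appears at: CH2NHCH2, CH2NHCH2, CH(CH2NH2), CH(NH2), CH2NH2 → 5.

5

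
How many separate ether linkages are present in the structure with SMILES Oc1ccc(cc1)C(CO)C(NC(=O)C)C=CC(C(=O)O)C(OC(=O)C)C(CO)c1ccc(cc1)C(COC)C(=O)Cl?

1

Working along the chain:
  HOC6H4: –OH attached directly to an aromatic ring → phenol (not alcohol); the ring itself is an arene.
  CH(CH2OH): pendant –CH2OH on an sp³ backbone C → alcohol.
  CH(NHCOCH3): pendant –NHC(=O)CH3: N bonded to a carbonyl → amide (not amine).
  CH=CH: C=C double bond → alkene.
  CH(COOH): pendant –COOH: carbonyl C bonded to C and –OH → carboxylic acid.
  CH(OCOCH3): pendant –OC(=O)CH3: an acyloxy group → ester.
  CH(CH2OH): pendant –CH2OH on an sp³ backbone C → alcohol.
  C6H4: para-disubstituted benzene ring → arene.
  CH(CH2OCH3): pendant –CH2OCH3: C–O–C linkage → ether.
  COCl: –C(=O)Cl: carbonyl C bonded to C and to a halogen → acyl halide (not alkyl halide).
Ether appears at: CH(CH2OCH3) → 1.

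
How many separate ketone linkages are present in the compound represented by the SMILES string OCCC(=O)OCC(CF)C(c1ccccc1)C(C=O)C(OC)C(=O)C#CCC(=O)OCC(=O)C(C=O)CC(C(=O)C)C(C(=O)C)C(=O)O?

4

HO– on an sp³ carbon → alcohol.
–C(=O)–O–C with C on the carbonyl side → ester.
pendant –CH2X: halogen on sp³ carbon → alkyl halide.
pendant –C6H5: benzene ring → arene.
pendant –CHO: carbonyl C bonded to C and H → aldehyde.
pendant –OCH3: C–O–C with sp³ C, no adjacent C=O → ether.
–C(=O)– with carbon on both sides → ketone.
C≡C triple bond → alkyne.
–C(=O)–O–C with C on the carbonyl side → ester.
–C(=O)– with carbon on both sides → ketone.
pendant –CHO: carbonyl C bonded to C and H → aldehyde.
pendant –COCH3: carbonyl C bonded to two carbons → ketone.
pendant –COCH3: carbonyl C bonded to two carbons → ketone.
–COOH: carbonyl C bonded to –OH and C → carboxylic acid (the –OH is not a separate alcohol).
Ketone appears at: CO, CO, CH(COCH3), CH(COCH3) → 4.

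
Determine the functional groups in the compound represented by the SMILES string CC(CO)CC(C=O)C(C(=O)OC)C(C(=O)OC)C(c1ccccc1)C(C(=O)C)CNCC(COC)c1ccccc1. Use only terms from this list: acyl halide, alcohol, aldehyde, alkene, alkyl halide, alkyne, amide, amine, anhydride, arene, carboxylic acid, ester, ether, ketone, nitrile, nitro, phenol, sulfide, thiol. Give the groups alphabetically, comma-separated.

alcohol, aldehyde, amine, arene, ester, ether, ketone

Reading the structure from left to right:
  CH(CH2OH): pendant –CH2OH on an sp³ backbone C → alcohol.
  CH(CHO): pendant –CHO: carbonyl C bonded to C and H → aldehyde.
  CH(COOCH3): pendant –COOCH3: carbonyl C bonded to C and –OCH3 → ester.
  CH(COOCH3): pendant –COOCH3: carbonyl C bonded to C and –OCH3 → ester.
  CH(C6H5): pendant –C6H5: benzene ring → arene.
  CH(COCH3): pendant –COCH3: carbonyl C bonded to two carbons → ketone.
  CH2NHCH2: C–N–C with sp³ carbons and no adjacent C=O → amine (secondary).
  CH(CH2OCH3): pendant –CH2OCH3: C–O–C linkage → ether.
  C6H5: –C6H5 phenyl ring → arene.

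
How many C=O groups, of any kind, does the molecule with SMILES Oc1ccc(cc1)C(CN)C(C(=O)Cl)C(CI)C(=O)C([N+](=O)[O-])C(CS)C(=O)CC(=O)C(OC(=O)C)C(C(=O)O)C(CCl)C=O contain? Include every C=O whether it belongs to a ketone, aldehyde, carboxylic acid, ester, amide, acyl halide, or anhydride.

CH(COCl): acyl halide, 1 C=O (running total 1).
CO: ketone, 1 C=O (running total 2).
CO: ketone, 1 C=O (running total 3).
CO: ketone, 1 C=O (running total 4).
CH(OCOCH3): ester, 1 C=O (running total 5).
CH(COOH): carboxylic acid, 1 C=O (running total 6).
CHO: aldehyde, 1 C=O (running total 7).

7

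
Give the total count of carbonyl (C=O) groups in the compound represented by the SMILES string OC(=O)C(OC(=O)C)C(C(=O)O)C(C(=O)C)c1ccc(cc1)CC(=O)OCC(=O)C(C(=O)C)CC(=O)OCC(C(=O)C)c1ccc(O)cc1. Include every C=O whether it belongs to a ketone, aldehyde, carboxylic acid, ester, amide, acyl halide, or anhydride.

HOOC: carboxylic acid, 1 C=O (running total 1).
CH(OCOCH3): ester, 1 C=O (running total 2).
CH(COOH): carboxylic acid, 1 C=O (running total 3).
CH(COCH3): ketone, 1 C=O (running total 4).
CH2COOCH2: ester, 1 C=O (running total 5).
CO: ketone, 1 C=O (running total 6).
CH(COCH3): ketone, 1 C=O (running total 7).
CH2COOCH2: ester, 1 C=O (running total 8).
CH(COCH3): ketone, 1 C=O (running total 9).

9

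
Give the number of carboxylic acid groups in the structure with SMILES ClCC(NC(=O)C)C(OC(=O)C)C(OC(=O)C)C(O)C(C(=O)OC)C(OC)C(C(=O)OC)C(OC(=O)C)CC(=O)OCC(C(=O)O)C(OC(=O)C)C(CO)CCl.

Reading the structure from left to right:
  ClCH2: halogen on an sp³ carbon → alkyl halide.
  CH(NHCOCH3): pendant –NHC(=O)CH3: N bonded to a carbonyl → amide (not amine).
  CH(OCOCH3): pendant –OC(=O)CH3: an acyloxy group → ester.
  CH(OCOCH3): pendant –OC(=O)CH3: an acyloxy group → ester.
  CH(OH): –OH on an sp³ carbon → alcohol (secondary).
  CH(COOCH3): pendant –COOCH3: carbonyl C bonded to C and –OCH3 → ester.
  CH(OCH3): pendant –OCH3: C–O–C with sp³ C, no adjacent C=O → ether.
  CH(COOCH3): pendant –COOCH3: carbonyl C bonded to C and –OCH3 → ester.
  CH(OCOCH3): pendant –OC(=O)CH3: an acyloxy group → ester.
  CH2COOCH2: –C(=O)–O–C with C on the carbonyl side → ester.
  CH(COOH): pendant –COOH: carbonyl C bonded to C and –OH → carboxylic acid.
  CH(OCOCH3): pendant –OC(=O)CH3: an acyloxy group → ester.
  CH(CH2OH): pendant –CH2OH on an sp³ backbone C → alcohol.
  CH2Cl: halogen on an sp³ carbon → alkyl halide.
Carboxylic acid appears at: CH(COOH) → 1.

1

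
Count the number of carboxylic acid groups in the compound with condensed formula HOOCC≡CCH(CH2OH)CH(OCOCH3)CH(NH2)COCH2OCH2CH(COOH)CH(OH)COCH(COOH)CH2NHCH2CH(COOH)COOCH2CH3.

Taking each segment in turn:
  HOOC: –COOH: carbonyl C bonded to –OH and C → carboxylic acid (the –OH is not a separate alcohol).
  C≡C: C≡C triple bond → alkyne.
  CH(CH2OH): pendant –CH2OH on an sp³ backbone C → alcohol.
  CH(OCOCH3): pendant –OC(=O)CH3: an acyloxy group → ester.
  CH(NH2): –NH2 on an sp³ carbon with no adjacent C=O → amine.
  CO: –C(=O)– with carbon on both sides → ketone.
  CH2OCH2: C–O–C with sp³ carbons on both sides and no adjacent C=O → ether.
  CH(COOH): pendant –COOH: carbonyl C bonded to C and –OH → carboxylic acid.
  CH(OH): –OH on an sp³ carbon → alcohol (secondary).
  CO: –C(=O)– with carbon on both sides → ketone.
  CH(COOH): pendant –COOH: carbonyl C bonded to C and –OH → carboxylic acid.
  CH2NHCH2: C–N–C with sp³ carbons and no adjacent C=O → amine (secondary).
  CH(COOH): pendant –COOH: carbonyl C bonded to C and –OH → carboxylic acid.
  COOCH2CH3: –C(=O)OCH2CH3: carbonyl C bonded to C and to –OEt → ester.
Carboxylic acid appears at: HOOC, CH(COOH), CH(COOH), CH(COOH) → 4.

4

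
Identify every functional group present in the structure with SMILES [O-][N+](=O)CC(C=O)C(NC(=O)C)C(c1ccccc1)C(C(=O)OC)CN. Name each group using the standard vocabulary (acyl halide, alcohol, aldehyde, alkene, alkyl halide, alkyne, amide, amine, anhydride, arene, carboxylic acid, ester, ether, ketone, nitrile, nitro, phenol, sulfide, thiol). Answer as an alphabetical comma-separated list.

aldehyde, amide, amine, arene, ester, nitro

Working along the chain:
  O2NCH2: –NO2 on carbon → nitro group.
  CH(CHO): pendant –CHO: carbonyl C bonded to C and H → aldehyde.
  CH(NHCOCH3): pendant –NHC(=O)CH3: N bonded to a carbonyl → amide (not amine).
  CH(C6H5): pendant –C6H5: benzene ring → arene.
  CH(COOCH3): pendant –COOCH3: carbonyl C bonded to C and –OCH3 → ester.
  CH2NH2: –NH2 on an sp³ carbon with no adjacent C=O → amine.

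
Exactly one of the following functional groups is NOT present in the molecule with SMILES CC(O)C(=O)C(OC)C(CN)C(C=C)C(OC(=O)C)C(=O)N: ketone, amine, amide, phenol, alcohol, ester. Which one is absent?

phenol

amine: present (CH(CH2NH2) — pendant –CH2NH2: N on sp³ C, no adjacent C=O → amine).
ketone: present (CO — –C(=O)– with carbon on both sides → ketone).
alcohol: present (CH(OH) — –OH on an sp³ carbon → alcohol (secondary)).
ester: present (CH(OCOCH3) — pendant –OC(=O)CH3: an acyloxy group → ester).
amide: present (CONH2 — –C(=O)NH2: carbonyl C bonded to C and to N → amide (the N is not a separate amine)).
phenol: absent. In CH(OH), the –OH is on an sp³ carbon, not on an aromatic ring, so it is an alcohol.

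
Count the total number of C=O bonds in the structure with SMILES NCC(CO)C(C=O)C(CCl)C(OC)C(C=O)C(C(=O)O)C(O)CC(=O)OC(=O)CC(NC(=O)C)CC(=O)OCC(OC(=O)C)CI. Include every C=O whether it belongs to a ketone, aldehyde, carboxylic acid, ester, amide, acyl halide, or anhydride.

CH(CHO): aldehyde, 1 C=O (running total 1).
CH(CHO): aldehyde, 1 C=O (running total 2).
CH(COOH): carboxylic acid, 1 C=O (running total 3).
CH2CO-O-COCH2: anhydride, 2 C=O (running total 5).
CH(NHCOCH3): amide, 1 C=O (running total 6).
CH2COOCH2: ester, 1 C=O (running total 7).
CH(OCOCH3): ester, 1 C=O (running total 8).

8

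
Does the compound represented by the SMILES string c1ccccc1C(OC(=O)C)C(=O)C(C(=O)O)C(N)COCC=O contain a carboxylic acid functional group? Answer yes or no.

yes

Working along the chain:
  C6H5: C6H5– phenyl ring → arene.
  CH(OCOCH3): pendant –OC(=O)CH3: an acyloxy group → ester.
  CO: –C(=O)– with carbon on both sides → ketone.
  CH(COOH): pendant –COOH: carbonyl C bonded to C and –OH → carboxylic acid.
  CH(NH2): –NH2 on an sp³ carbon with no adjacent C=O → amine.
  CH2OCH2: C–O–C with sp³ carbons on both sides and no adjacent C=O → ether.
  CHO: terminal –CHO: carbonyl C bonded to H and C → aldehyde.
The CH(COOH) segment supplies the carboxylic acid: pendant –COOH: carbonyl C bonded to C and –OH → carboxylic acid.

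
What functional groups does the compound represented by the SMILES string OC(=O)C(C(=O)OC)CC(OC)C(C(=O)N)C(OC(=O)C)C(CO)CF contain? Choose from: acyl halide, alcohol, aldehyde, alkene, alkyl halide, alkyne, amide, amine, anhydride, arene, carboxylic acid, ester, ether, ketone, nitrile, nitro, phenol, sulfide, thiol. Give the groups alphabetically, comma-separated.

alcohol, alkyl halide, amide, carboxylic acid, ester, ether

–COOH: carbonyl C bonded to –OH and C → carboxylic acid (the –OH is not a separate alcohol).
pendant –COOCH3: carbonyl C bonded to C and –OCH3 → ester.
pendant –OCH3: C–O–C with sp³ C, no adjacent C=O → ether.
pendant –CONH2: carbonyl C bonded to C and N → amide.
pendant –OC(=O)CH3: an acyloxy group → ester.
pendant –CH2OH on an sp³ backbone C → alcohol.
halogen on an sp³ carbon → alkyl halide.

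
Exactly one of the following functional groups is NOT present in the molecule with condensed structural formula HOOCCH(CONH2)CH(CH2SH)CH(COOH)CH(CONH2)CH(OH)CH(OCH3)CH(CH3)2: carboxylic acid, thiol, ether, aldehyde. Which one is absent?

carboxylic acid: present (HOOC — –COOH: carbonyl C bonded to –OH and C → carboxylic acid (the –OH is not a separate alcohol)).
thiol: present (CH(CH2SH) — pendant –CH2SH → thiol).
ether: present (CH(OCH3) — pendant –OCH3: C–O–C with sp³ C, no adjacent C=O → ether).
aldehyde: absent. In each of HOOC and CH(COOH), the carbonyl carbon bears –OH, not –H, so it is a carboxylic acid.

aldehyde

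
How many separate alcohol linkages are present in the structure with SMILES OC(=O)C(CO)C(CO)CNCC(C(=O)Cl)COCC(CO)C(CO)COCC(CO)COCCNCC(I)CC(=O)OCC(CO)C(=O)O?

6

Taking each segment in turn:
  HOOC: –COOH: carbonyl C bonded to –OH and C → carboxylic acid (the –OH is not a separate alcohol).
  CH(CH2OH): pendant –CH2OH on an sp³ backbone C → alcohol.
  CH(CH2OH): pendant –CH2OH on an sp³ backbone C → alcohol.
  CH2NHCH2: C–N–C with sp³ carbons and no adjacent C=O → amine (secondary).
  CH(COCl): pendant –C(=O)X: carbonyl C bonded to C and halogen → acyl halide.
  CH2OCH2: C–O–C with sp³ carbons on both sides and no adjacent C=O → ether.
  CH(CH2OH): pendant –CH2OH on an sp³ backbone C → alcohol.
  CH(CH2OH): pendant –CH2OH on an sp³ backbone C → alcohol.
  CH2OCH2: C–O–C with sp³ carbons on both sides and no adjacent C=O → ether.
  CH(CH2OH): pendant –CH2OH on an sp³ backbone C → alcohol.
  CH2OCH2: C–O–C with sp³ carbons on both sides and no adjacent C=O → ether.
  CH2NHCH2: C–N–C with sp³ carbons and no adjacent C=O → amine (secondary).
  CH(I): halogen on an sp³ carbon → alkyl halide.
  CH2COOCH2: –C(=O)–O–C with C on the carbonyl side → ester.
  CH(CH2OH): pendant –CH2OH on an sp³ backbone C → alcohol.
  COOH: –COOH: carbonyl C bonded to –OH and C → carboxylic acid (the –OH is not a separate alcohol).
Alcohol appears at: CH(CH2OH), CH(CH2OH), CH(CH2OH), CH(CH2OH), CH(CH2OH), CH(CH2OH) → 6.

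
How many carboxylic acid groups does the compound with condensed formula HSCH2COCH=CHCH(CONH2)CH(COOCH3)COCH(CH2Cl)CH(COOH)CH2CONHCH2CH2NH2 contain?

1

Reading the structure from left to right:
  HSCH2: –SH on an sp³ carbon → thiol.
  CO: –C(=O)– with carbon on both sides → ketone.
  CH=CH: C=C double bond → alkene.
  CH(CONH2): pendant –CONH2: carbonyl C bonded to C and N → amide.
  CH(COOCH3): pendant –COOCH3: carbonyl C bonded to C and –OCH3 → ester.
  CO: –C(=O)– with carbon on both sides → ketone.
  CH(CH2Cl): pendant –CH2X: halogen on sp³ carbon → alkyl halide.
  CH(COOH): pendant –COOH: carbonyl C bonded to C and –OH → carboxylic acid.
  CH2CONHCH2: –C(=O)–N– linkage → amide (the N is not an amine).
  CH2NH2: –NH2 on an sp³ carbon with no adjacent C=O → amine.
Carboxylic acid appears at: CH(COOH) → 1.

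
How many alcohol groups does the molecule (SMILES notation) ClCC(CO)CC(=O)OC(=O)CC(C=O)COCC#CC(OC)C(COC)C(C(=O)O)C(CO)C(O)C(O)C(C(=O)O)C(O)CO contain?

Taking each segment in turn:
  ClCH2: halogen on an sp³ carbon → alkyl halide.
  CH(CH2OH): pendant –CH2OH on an sp³ backbone C → alcohol.
  CH2CO-O-COCH2: two acyl groups sharing one oxygen, –C(=O)–O–C(=O)– → anhydride.
  CH(CHO): pendant –CHO: carbonyl C bonded to C and H → aldehyde.
  CH2OCH2: C–O–C with sp³ carbons on both sides and no adjacent C=O → ether.
  C≡C: C≡C triple bond → alkyne.
  CH(OCH3): pendant –OCH3: C–O–C with sp³ C, no adjacent C=O → ether.
  CH(CH2OCH3): pendant –CH2OCH3: C–O–C linkage → ether.
  CH(COOH): pendant –COOH: carbonyl C bonded to C and –OH → carboxylic acid.
  CH(CH2OH): pendant –CH2OH on an sp³ backbone C → alcohol.
  CH(OH): –OH on an sp³ carbon → alcohol (secondary).
  CH(OH): –OH on an sp³ carbon → alcohol (secondary).
  CH(COOH): pendant –COOH: carbonyl C bonded to C and –OH → carboxylic acid.
  CH(OH): –OH on an sp³ carbon → alcohol (secondary).
  CH2OH: –OH on an sp³ carbon → alcohol.
Alcohol appears at: CH(CH2OH), CH(CH2OH), CH(OH), CH(OH), CH(OH), CH2OH → 6.

6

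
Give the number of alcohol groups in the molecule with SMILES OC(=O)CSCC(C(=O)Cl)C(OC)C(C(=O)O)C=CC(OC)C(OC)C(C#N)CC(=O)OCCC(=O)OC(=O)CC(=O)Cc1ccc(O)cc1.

Reading the structure from left to right:
  HOOC: –COOH: carbonyl C bonded to –OH and C → carboxylic acid (the –OH is not a separate alcohol).
  CH2SCH2: C–S–C linkage → sulfide (thioether).
  CH(COCl): pendant –C(=O)X: carbonyl C bonded to C and halogen → acyl halide.
  CH(OCH3): pendant –OCH3: C–O–C with sp³ C, no adjacent C=O → ether.
  CH(COOH): pendant –COOH: carbonyl C bonded to C and –OH → carboxylic acid.
  CH=CH: C=C double bond → alkene.
  CH(OCH3): pendant –OCH3: C–O–C with sp³ C, no adjacent C=O → ether.
  CH(OCH3): pendant –OCH3: C–O–C with sp³ C, no adjacent C=O → ether.
  CH(CN): pendant –C≡N: nitrile.
  CH2COOCH2: –C(=O)–O–C with C on the carbonyl side → ester.
  CH2CO-O-COCH2: two acyl groups sharing one oxygen, –C(=O)–O–C(=O)– → anhydride.
  CO: –C(=O)– with carbon on both sides → ketone.
  C6H4OH: –OH attached directly to an aromatic ring → phenol (not alcohol); the ring itself is an arene.
No segment is a alcohol: HOOC is carboxylic acid, not alcohol; CH(OCH3) is ether, not alcohol; CH(COOH) is carboxylic acid, not alcohol. → 0.

0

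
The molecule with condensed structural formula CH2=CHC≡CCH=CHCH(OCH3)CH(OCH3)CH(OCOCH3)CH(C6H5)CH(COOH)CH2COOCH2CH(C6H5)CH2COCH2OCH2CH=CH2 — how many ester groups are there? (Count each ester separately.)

C=C double bond → alkene.
C≡C triple bond → alkyne.
C=C double bond → alkene.
pendant –OCH3: C–O–C with sp³ C, no adjacent C=O → ether.
pendant –OCH3: C–O–C with sp³ C, no adjacent C=O → ether.
pendant –OC(=O)CH3: an acyloxy group → ester.
pendant –C6H5: benzene ring → arene.
pendant –COOH: carbonyl C bonded to C and –OH → carboxylic acid.
–C(=O)–O–C with C on the carbonyl side → ester.
pendant –C6H5: benzene ring → arene.
–C(=O)– with carbon on both sides → ketone.
C–O–C with sp³ carbons on both sides and no adjacent C=O → ether.
C=C double bond → alkene.
Ester appears at: CH(OCOCH3), CH2COOCH2 → 2.

2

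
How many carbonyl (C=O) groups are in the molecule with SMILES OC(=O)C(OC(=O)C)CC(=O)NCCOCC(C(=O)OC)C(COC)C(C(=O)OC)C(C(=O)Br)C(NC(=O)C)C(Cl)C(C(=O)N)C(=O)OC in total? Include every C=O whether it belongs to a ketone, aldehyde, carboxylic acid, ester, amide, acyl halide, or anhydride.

HOOC: carboxylic acid, 1 C=O (running total 1).
CH(OCOCH3): ester, 1 C=O (running total 2).
CH2CONHCH2: amide, 1 C=O (running total 3).
CH(COOCH3): ester, 1 C=O (running total 4).
CH(COOCH3): ester, 1 C=O (running total 5).
CH(COBr): acyl halide, 1 C=O (running total 6).
CH(NHCOCH3): amide, 1 C=O (running total 7).
CH(CONH2): amide, 1 C=O (running total 8).
COOCH3: ester, 1 C=O (running total 9).

9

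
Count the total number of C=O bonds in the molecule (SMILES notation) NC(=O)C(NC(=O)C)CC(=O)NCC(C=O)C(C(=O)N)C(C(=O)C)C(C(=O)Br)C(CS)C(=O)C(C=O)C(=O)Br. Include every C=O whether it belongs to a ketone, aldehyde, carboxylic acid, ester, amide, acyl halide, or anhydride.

10

H2NCO: amide, 1 C=O (running total 1).
CH(NHCOCH3): amide, 1 C=O (running total 2).
CH2CONHCH2: amide, 1 C=O (running total 3).
CH(CHO): aldehyde, 1 C=O (running total 4).
CH(CONH2): amide, 1 C=O (running total 5).
CH(COCH3): ketone, 1 C=O (running total 6).
CH(COBr): acyl halide, 1 C=O (running total 7).
CO: ketone, 1 C=O (running total 8).
CH(CHO): aldehyde, 1 C=O (running total 9).
COBr: acyl halide, 1 C=O (running total 10).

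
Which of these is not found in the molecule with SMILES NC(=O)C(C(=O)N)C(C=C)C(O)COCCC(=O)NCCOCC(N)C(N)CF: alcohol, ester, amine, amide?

ester

amide: present (H2NCO — –C(=O)NH2: carbonyl C bonded to C and to N → amide (the N is not a separate amine)).
amine: present (CH(NH2) — –NH2 on an sp³ carbon with no adjacent C=O → amine).
alcohol: present (CH(OH) — –OH on an sp³ carbon → alcohol (secondary)).
ester: no segment matches this pattern.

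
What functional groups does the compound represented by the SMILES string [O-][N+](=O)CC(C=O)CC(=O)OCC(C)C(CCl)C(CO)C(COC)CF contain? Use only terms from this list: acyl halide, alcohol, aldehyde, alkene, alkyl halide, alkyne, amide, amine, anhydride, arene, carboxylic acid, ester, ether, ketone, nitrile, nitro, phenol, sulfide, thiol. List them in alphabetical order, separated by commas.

alcohol, aldehyde, alkyl halide, ester, ether, nitro

–NO2 on carbon → nitro group.
pendant –CHO: carbonyl C bonded to C and H → aldehyde.
–C(=O)–O–C with C on the carbonyl side → ester.
pendant –CH2X: halogen on sp³ carbon → alkyl halide.
pendant –CH2OH on an sp³ backbone C → alcohol.
pendant –CH2OCH3: C–O–C linkage → ether.
halogen on an sp³ carbon → alkyl halide.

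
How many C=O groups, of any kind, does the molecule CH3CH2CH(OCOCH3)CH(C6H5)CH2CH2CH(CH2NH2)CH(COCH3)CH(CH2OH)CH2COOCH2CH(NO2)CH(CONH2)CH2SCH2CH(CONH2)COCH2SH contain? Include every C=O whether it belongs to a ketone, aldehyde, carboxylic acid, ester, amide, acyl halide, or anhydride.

CH(OCOCH3): ester, 1 C=O (running total 1).
CH(COCH3): ketone, 1 C=O (running total 2).
CH2COOCH2: ester, 1 C=O (running total 3).
CH(CONH2): amide, 1 C=O (running total 4).
CH(CONH2): amide, 1 C=O (running total 5).
CO: ketone, 1 C=O (running total 6).

6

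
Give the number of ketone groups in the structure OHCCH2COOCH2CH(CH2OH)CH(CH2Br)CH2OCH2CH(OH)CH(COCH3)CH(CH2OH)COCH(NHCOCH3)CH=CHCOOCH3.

Working along the chain:
  OHC: terminal –CHO: carbonyl C bonded to H and C → aldehyde.
  CH2COOCH2: –C(=O)–O–C with C on the carbonyl side → ester.
  CH(CH2OH): pendant –CH2OH on an sp³ backbone C → alcohol.
  CH(CH2Br): pendant –CH2X: halogen on sp³ carbon → alkyl halide.
  CH2OCH2: C–O–C with sp³ carbons on both sides and no adjacent C=O → ether.
  CH(OH): –OH on an sp³ carbon → alcohol (secondary).
  CH(COCH3): pendant –COCH3: carbonyl C bonded to two carbons → ketone.
  CH(CH2OH): pendant –CH2OH on an sp³ backbone C → alcohol.
  CO: –C(=O)– with carbon on both sides → ketone.
  CH(NHCOCH3): pendant –NHC(=O)CH3: N bonded to a carbonyl → amide (not amine).
  CH=CH: C=C double bond → alkene.
  COOCH3: –C(=O)OCH3: carbonyl C bonded to C and to –OCH3 → ester (not ketone + ether).
Ketone appears at: CH(COCH3), CO → 2.

2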